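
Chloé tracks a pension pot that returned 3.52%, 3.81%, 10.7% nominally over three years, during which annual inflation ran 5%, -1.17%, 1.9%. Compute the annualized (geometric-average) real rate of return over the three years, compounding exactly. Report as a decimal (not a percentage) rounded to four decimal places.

0.0400

Compound the nominal returns: 1.0352 × 1.0381 × 1.1070 = 1.18962772.
Compound inflation: 1.0500 × 0.9883 × 1.0190 = 1.05743159.
Deflate: 1.18962772 / 1.05743159 = 1.12501625.
Annualized real rate = 1.12501625^(1/3) − 1 = 4.0047% → 0.0400.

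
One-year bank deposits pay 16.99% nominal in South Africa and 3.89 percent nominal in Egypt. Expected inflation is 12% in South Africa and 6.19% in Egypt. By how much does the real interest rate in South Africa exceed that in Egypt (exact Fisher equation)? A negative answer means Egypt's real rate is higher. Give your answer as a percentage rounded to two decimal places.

South Africa: (1 + 0.1699)/(1 + 0.1200) − 1 = 4.4554%
Egypt: (1 + 0.0389)/(1 + 0.0619) − 1 = -2.1659%
Differential = 4.4554% − (-2.1659%) = 6.6213% → 6.62%.

6.62%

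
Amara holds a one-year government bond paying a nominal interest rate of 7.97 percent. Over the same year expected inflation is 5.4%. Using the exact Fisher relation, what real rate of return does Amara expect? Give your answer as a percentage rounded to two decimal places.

By the Fisher relation, 1 + r = (1 + i)/(1 + π).
1 + r = 1.07970 / 1.05400 = 1.024383
r = 1.024383 − 1 = 2.4383%, i.e. 2.44%.

2.44%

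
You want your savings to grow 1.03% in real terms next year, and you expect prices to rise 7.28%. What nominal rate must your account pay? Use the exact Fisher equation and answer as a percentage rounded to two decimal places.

8.38%

(1 + i) = (1 + r)(1 + π) = 1.01030 × 1.07280 = 1.08384984
i = 1.08384984 − 1, so the required nominal rate is 8.38%.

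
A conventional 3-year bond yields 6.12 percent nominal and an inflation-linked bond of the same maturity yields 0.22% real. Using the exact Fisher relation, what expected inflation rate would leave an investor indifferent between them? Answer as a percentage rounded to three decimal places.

(1 + π) = (1 + i)/(1 + r) = 1.06120 / 1.00220 = 1.058870
Break-even inflation = 1.058870 − 1 → 5.887%.

5.887%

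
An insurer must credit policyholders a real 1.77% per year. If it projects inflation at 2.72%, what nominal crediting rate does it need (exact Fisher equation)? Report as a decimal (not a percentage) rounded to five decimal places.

(1 + i) = (1 + r)(1 + π) = 1.01770 × 1.02720 = 1.04538144
i = 1.04538144 − 1, so the required nominal rate is 0.04538.

0.04538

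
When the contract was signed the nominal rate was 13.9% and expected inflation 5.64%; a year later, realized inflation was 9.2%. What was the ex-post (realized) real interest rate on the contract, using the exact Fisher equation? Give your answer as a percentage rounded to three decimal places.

4.304%

Ex-post: (1 + 0.1390)/(1 + 0.0920) − 1 = 4.3040%
So the realized real rate is 4.304%.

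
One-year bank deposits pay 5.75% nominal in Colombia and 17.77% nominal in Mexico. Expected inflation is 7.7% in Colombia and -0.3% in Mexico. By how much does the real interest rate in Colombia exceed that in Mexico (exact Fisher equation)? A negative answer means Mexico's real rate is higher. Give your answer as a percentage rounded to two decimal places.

-19.93%

Colombia: (1 + 0.0575)/(1 + 0.0770) − 1 = -1.81058%
Mexico: (1 + 0.1777)/(1 − 0.0030) − 1 = 18.12437%
Differential = -1.81058% − 18.12437% = -19.93496% → -19.93%.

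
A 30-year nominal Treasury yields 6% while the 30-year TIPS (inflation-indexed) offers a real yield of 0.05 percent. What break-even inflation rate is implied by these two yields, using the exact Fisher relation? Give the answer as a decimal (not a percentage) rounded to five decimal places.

0.05947

(1 + π) = (1 + i)/(1 + r) = 1.06000 / 1.00050 = 1.059470
Break-even inflation = 1.059470 − 1 → 0.05947.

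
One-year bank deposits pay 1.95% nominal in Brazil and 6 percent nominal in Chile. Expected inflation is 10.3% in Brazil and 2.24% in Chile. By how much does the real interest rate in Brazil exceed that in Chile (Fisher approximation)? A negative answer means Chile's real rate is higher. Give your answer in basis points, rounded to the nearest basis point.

-1211 basis points

Brazil: 1.95% − 10.3% = -8.350%
Chile: 6% − 2.24% = 3.760%
Differential = -12.110% → -1211 basis points.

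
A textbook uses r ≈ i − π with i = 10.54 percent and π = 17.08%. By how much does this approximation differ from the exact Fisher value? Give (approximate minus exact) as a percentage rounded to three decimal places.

-0.954%

Approximate: r ≈ 10.540% − 17.080% = -6.5400%
Exact: (1 + 0.1054)/(1 + 0.1708) − 1 = -5.5859%
Error = -6.5400% − (-5.5859%) = -0.9541% → -0.954%.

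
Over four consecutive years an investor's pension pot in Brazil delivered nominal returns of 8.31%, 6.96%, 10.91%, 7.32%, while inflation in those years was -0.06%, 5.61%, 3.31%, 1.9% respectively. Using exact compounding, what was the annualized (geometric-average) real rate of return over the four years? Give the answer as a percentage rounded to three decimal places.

5.547%

Nominal growth factor = 1.0831 × 1.0696 × 1.1091 × 1.0732 = 1.37892714
Price-level growth factor = 0.9994 × 1.0561 × 1.0331 × 1.0190 = 1.11111992
Real growth factor = 1.37892714 / 1.11111992 = 1.24102459
Annualized real rate = 1.24102459^(1/4) − 1 = 5.5468% → 5.547%.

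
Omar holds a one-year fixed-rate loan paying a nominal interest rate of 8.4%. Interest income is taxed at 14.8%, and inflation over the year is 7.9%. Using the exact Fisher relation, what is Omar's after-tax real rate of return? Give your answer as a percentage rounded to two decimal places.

After-tax nominal return = 8.4% × (1 − 0.148) = 7.1568%.
1 + r = 1.071568 / 1.07900 = 0.993112
After-tax real rate = 0.993112 − 1 → -0.69%.

-0.69%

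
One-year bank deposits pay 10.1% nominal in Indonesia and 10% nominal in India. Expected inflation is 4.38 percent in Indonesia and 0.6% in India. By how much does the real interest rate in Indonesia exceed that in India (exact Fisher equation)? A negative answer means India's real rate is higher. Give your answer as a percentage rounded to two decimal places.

-3.86%

Indonesia: (1 + 0.1010)/(1 + 0.0438) − 1 = 5.4800%
India: (1 + 0.1000)/(1 + 0.0060) − 1 = 9.3439%
Differential = 5.4800% − 9.3439% = -3.8640% → -3.86%.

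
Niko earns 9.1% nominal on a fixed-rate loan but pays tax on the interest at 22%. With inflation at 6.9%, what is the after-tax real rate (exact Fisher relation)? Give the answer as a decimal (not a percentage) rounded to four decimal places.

After-tax nominal return = 9.1% × (1 − 0.22) = 7.0980%.
1 + r = 1.07098 / 1.06900 = 1.001852
After-tax real rate = 1.001852 − 1 → 0.0019.

0.0019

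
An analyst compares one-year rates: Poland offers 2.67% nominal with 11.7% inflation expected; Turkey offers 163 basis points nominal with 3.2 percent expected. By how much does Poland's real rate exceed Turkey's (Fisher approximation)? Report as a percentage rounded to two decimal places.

-7.46%

Poland: 2.67% − 11.7% = -9.030%
Turkey: 1.63% − 3.2% = -1.570%
Differential = -7.460% → -7.46%.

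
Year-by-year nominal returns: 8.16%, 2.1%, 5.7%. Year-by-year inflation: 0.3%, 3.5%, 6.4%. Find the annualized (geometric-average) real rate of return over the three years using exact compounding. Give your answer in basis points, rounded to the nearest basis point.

186 basis points

Nominal growth factor = 1.0816 × 1.0210 × 1.0570 = 1.16725948
Price-level growth factor = 1.0030 × 1.0350 × 1.0640 = 1.10454372
Real growth factor = 1.16725948 / 1.10454372 = 1.05677979
Annualized real rate = 1.05677979^(1/3) − 1 = 1.8579% → 186 basis points.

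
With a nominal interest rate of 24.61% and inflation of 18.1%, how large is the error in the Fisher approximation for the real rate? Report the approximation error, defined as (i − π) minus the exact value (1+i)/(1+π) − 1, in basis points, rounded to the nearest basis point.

100 basis points

Approximate: r ≈ 24.610% − 18.100% = 6.5100%
Exact: (1 + 0.2461)/(1 + 0.1810) − 1 = 5.5123%
Error = 6.5100% − 5.5123% = 0.9977% → 100 basis points.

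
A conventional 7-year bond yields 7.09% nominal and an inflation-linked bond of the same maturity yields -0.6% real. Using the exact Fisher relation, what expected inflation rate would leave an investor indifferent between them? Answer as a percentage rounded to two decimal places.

(1 + π) = (1 + i)/(1 + r) = 1.07090 / 0.99400 = 1.077364
Break-even inflation = 1.077364 − 1 → 7.74%.

7.74%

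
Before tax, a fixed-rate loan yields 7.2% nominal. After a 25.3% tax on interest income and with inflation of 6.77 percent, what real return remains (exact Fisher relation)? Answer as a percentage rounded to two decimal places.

-1.30%

After-tax nominal return = 7.2% × (1 − 0.253) = 5.3784%.
1 + r = 1.053784 / 1.06770 = 0.986966
After-tax real rate = 0.986966 − 1 → -1.30%.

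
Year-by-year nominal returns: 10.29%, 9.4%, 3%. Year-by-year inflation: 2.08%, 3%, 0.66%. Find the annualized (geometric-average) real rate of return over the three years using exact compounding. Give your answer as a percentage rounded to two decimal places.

Nominal growth factor = 1.1029 × 1.0940 × 1.0300 = 1.24276978
Price-level growth factor = 1.0208 × 1.0300 × 1.0066 = 1.05836340
Real growth factor = 1.24276978 / 1.05836340 = 1.17423730
Annualized real rate = 1.17423730^(1/3) − 1 = 5.4999% → 5.50%.

5.50%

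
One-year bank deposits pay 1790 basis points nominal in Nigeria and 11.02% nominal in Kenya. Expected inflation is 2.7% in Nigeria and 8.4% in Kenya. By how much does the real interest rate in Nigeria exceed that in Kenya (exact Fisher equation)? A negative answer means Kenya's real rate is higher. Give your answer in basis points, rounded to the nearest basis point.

1238 basis points

Nigeria: (1 + 0.1790)/(1 + 0.0270) − 1 = 14.8004%
Kenya: (1 + 0.1102)/(1 + 0.0840) − 1 = 2.4170%
Differential = 14.8004% − 2.4170% = 12.3834% → 1238 basis points.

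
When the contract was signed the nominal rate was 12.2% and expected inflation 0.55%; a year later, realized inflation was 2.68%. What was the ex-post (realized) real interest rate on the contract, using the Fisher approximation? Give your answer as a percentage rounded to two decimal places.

Ex-post: 12.2% − 2.68% = 9.520%
So the realized real rate is 9.52%.

9.52%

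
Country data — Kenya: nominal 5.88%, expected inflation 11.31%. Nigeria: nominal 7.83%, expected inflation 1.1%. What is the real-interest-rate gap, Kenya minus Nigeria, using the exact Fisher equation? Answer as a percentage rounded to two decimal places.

Kenya: (1 + 0.0588)/(1 + 0.1131) − 1 = -4.87827%
Nigeria: (1 + 0.0783)/(1 + 0.0110) − 1 = 6.65678%
Differential = -4.87827% − 6.65678% = -11.53504% → -11.54%.

-11.54%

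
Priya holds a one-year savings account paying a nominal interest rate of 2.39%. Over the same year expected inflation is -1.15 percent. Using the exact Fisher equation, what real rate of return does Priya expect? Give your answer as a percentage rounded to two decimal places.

By the Fisher equation, 1 + r = (1 + i)/(1 + π).
1 + r = 1.02390 / 0.98850 = 1.035812
r = 1.035812 − 1 = 3.5812%, i.e. 3.58%.

3.58%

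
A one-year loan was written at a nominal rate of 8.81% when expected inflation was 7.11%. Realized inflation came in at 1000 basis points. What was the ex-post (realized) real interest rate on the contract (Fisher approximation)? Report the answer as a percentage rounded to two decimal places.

Ex-post: 8.81% − 10% = -1.190%
So the realized real rate is -1.19%.

-1.19%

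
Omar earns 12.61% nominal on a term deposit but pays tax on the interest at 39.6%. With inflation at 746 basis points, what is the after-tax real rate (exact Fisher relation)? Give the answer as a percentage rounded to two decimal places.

0.15%

After-tax nominal return = 12.61% × (1 − 0.396) = 7.61644%.
1 + r = 1.0761644 / 1.07460 = 1.001456
After-tax real rate = 1.001456 − 1 → 0.15%.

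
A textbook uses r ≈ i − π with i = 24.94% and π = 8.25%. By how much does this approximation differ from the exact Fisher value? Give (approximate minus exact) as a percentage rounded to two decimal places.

1.27%

Approximate: r ≈ 24.940% − 8.250% = 16.6900%
Exact: (1 + 0.2494)/(1 + 0.0825) − 1 = 15.4180%
Error = 16.6900% − 15.4180% = 1.2720% → 1.27%.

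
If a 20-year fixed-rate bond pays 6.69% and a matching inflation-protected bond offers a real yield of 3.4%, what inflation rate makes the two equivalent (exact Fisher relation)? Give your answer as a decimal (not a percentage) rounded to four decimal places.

(1 + π) = (1 + i)/(1 + r) = 1.06690 / 1.03400 = 1.031818
Break-even inflation = 1.031818 − 1 → 0.0318.

0.0318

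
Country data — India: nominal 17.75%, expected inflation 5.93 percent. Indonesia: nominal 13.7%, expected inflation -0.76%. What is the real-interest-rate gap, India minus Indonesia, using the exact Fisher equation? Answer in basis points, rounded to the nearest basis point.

-341 basis points

India: (1 + 0.1775)/(1 + 0.0593) − 1 = 11.1583%
Indonesia: (1 + 0.1370)/(1 − 0.0076) − 1 = 14.5707%
Differential = 11.1583% − 14.5707% = -3.4124% → -341 basis points.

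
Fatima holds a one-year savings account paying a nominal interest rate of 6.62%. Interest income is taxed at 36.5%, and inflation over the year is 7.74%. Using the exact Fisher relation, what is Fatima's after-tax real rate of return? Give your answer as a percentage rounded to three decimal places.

After-tax nominal return = 6.62% × (1 − 0.365) = 4.2037%.
1 + r = 1.042037 / 1.07740 = 0.967177
After-tax real rate = 0.967177 − 1 → -3.282%.

-3.282%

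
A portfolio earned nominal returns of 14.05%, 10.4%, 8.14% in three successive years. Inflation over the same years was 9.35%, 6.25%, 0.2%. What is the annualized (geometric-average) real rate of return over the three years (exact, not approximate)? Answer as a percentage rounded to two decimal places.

Compound the nominal returns: 1.1405 × 1.1040 × 1.0814 = 1.36160372.
Compound inflation: 1.0935 × 1.0625 × 1.0020 = 1.16416744.
Deflate: 1.36160372 / 1.16416744 = 1.16959440.
Annualized real rate = 1.16959440^(1/3) − 1 = 5.3606% → 5.36%.

5.36%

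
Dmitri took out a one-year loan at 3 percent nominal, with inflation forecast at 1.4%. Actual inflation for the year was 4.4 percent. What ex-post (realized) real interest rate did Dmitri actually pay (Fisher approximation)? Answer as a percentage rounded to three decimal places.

-1.400%

Ex-post: 3% − 4.4% = -1.400%
So the realized real rate is -1.400%.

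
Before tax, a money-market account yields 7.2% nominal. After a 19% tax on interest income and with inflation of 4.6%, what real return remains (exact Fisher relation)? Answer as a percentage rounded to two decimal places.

1.18%

After-tax nominal return = 7.2% × (1 − 0.19) = 5.8320%.
1 + r = 1.05832 / 1.04600 = 1.011778
After-tax real rate = 1.011778 − 1 → 1.18%.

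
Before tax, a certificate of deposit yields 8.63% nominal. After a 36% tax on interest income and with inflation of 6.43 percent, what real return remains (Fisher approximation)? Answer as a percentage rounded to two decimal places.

-0.91%

After-tax nominal return = 8.63% × (1 − 0.36) = 5.5232%.
r ≈ 5.5232% − 6.43% → -0.91%.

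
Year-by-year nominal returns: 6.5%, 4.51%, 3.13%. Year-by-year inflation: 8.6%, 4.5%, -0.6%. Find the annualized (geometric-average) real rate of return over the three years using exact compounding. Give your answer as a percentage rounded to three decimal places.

Nominal growth factor = 1.0650 × 1.0451 × 1.0313 = 1.14786939
Price-level growth factor = 1.0860 × 1.0450 × 0.9940 = 1.12806078
Real growth factor = 1.14786939 / 1.12806078 = 1.01755987
Annualized real rate = 1.01755987^(1/3) − 1 = 0.5819% → 0.582%.

0.582%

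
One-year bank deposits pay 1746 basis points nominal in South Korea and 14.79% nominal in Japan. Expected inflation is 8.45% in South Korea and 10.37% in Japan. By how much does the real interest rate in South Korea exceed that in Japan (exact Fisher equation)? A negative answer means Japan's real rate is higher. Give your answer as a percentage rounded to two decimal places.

4.30%

South Korea: (1 + 0.1746)/(1 + 0.0845) − 1 = 8.3080%
Japan: (1 + 0.1479)/(1 + 0.1037) − 1 = 4.0047%
Differential = 8.3080% − 4.0047% = 4.3033% → 4.30%.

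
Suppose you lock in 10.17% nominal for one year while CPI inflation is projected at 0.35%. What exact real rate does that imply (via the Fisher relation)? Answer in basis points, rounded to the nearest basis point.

979 basis points

By the Fisher relation, 1 + r = (1 + i)/(1 + π).
1 + r = 1.10170 / 1.00350 = 1.097857
r = 1.097857 − 1 = 9.7857%, i.e. 979 basis points.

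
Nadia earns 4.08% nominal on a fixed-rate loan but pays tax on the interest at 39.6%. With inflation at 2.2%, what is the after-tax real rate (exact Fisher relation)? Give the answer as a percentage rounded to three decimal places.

0.259%

After-tax nominal return = 4.08% × (1 − 0.396) = 2.46432%.
1 + r = 1.0246432 / 1.02200 = 1.002586
After-tax real rate = 1.002586 − 1 → 0.259%.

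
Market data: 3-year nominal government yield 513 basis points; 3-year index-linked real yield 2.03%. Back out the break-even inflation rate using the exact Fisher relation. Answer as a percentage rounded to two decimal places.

(1 + π) = (1 + i)/(1 + r) = 1.05130 / 1.02030 = 1.030383
Break-even inflation = 1.030383 − 1 → 3.04%.

3.04%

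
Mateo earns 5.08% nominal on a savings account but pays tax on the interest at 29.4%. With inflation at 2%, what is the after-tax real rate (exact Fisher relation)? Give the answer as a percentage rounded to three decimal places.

1.555%

After-tax nominal return = 5.08% × (1 − 0.294) = 3.58648%.
1 + r = 1.0358648 / 1.02000 = 1.015554
After-tax real rate = 1.015554 − 1 → 1.555%.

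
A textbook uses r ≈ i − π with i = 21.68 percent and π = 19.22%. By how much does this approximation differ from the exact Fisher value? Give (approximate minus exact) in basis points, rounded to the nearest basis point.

Approximate: r ≈ 21.680% − 19.220% = 2.4600%
Exact: (1 + 0.2168)/(1 + 0.1922) − 1 = 2.0634%
Error = 2.4600% − 2.0634% = 0.3966% → 40 basis points.

40 basis points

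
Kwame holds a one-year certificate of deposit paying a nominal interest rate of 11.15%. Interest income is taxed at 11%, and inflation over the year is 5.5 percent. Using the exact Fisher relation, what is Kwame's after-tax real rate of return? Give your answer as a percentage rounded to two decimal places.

After-tax nominal return = 11.15% × (1 − 0.11) = 9.9235%.
1 + r = 1.099235 / 1.05500 = 1.041929
After-tax real rate = 1.041929 − 1 → 4.19%.

4.19%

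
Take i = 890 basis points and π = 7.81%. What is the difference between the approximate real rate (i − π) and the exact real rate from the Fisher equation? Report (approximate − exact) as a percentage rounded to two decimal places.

0.08%

Approximate: r ≈ 8.900% − 7.810% = 1.0900%
Exact: (1 + 0.0890)/(1 + 0.0781) − 1 = 1.0110%
Error = 1.0900% − 1.0110% = 0.0790% → 0.08%.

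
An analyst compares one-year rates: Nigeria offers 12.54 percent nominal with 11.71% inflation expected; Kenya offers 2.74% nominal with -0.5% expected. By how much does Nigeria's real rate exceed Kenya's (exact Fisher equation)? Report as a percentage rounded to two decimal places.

Nigeria: (1 + 0.1254)/(1 + 0.1171) − 1 = 0.7430%
Kenya: (1 + 0.0274)/(1 − 0.0050) − 1 = 3.2563%
Differential = 0.7430% − 3.2563% = -2.5133% → -2.51%.

-2.51%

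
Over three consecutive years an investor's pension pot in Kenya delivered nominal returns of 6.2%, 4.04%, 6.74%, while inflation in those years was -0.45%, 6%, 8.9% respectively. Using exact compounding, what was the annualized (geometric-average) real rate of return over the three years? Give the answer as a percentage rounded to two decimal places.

Nominal growth factor = 1.0620 × 1.0404 × 1.0674 = 1.17937538
Price-level growth factor = 0.9955 × 1.0600 × 1.0890 = 1.14914547
Real growth factor = 1.17937538 / 1.14914547 = 1.02630643
Annualized real rate = 1.02630643^(1/3) − 1 = 0.8693% → 0.87%.

0.87%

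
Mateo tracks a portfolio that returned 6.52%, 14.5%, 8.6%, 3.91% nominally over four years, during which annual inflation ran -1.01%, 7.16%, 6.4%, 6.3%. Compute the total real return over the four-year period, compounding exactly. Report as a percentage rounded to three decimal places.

14.716%

Nominal growth factor = 1.0652 × 1.1450 × 1.0860 × 1.0391 = 1.376334
Price-level growth factor = 0.9899 × 1.0716 × 1.0640 × 1.0630 = 1.199773
Real growth factor = 1.376334 / 1.199773 = 1.147162
Total real return = 1.147162 − 1 → 14.716%.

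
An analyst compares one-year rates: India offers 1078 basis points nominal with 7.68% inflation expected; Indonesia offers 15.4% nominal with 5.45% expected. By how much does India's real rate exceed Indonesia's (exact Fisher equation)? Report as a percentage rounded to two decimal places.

-6.56%

India: (1 + 0.1078)/(1 + 0.0768) − 1 = 2.8789%
Indonesia: (1 + 0.1540)/(1 + 0.0545) − 1 = 9.4358%
Differential = 2.8789% − 9.4358% = -6.5569% → -6.56%.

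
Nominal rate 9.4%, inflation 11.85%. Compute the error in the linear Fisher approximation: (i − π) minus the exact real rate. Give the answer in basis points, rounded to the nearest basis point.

Approximate: r ≈ 9.400% − 11.850% = -2.4500%
Exact: (1 + 0.0940)/(1 + 0.1185) − 1 = -2.1904%
Error = -2.4500% − (-2.1904%) = -0.2596% → -26 basis points.

-26 basis points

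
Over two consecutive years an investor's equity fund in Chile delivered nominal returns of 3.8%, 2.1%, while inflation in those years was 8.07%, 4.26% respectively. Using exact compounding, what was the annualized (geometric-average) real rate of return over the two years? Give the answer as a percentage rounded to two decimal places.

-3.02%

Compound the nominal returns: 1.0380 × 1.0210 = 1.05979800.
Compound inflation: 1.0807 × 1.0426 = 1.12673782.
Deflate: 1.05979800 / 1.12673782 = 0.94058971.
Annualized real rate = 0.94058971^(1/2) − 1 = -3.0160% → -3.02%.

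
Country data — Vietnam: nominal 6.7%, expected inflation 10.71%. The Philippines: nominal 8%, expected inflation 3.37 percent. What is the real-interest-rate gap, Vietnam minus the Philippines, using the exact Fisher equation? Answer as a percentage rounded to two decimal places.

Vietnam: (1 + 0.0670)/(1 + 0.1071) − 1 = -3.6221%
The Philippines: (1 + 0.0800)/(1 + 0.0337) − 1 = 4.4791%
Differential = -3.6221% − 4.4791% = -8.1011% → -8.10%.

-8.10%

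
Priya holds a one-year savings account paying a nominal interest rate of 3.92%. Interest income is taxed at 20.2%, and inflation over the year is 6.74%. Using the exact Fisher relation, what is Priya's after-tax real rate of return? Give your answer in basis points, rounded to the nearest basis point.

After-tax nominal return = 3.92% × (1 − 0.202) = 3.12816%.
1 + r = 1.0312816 / 1.06740 = 0.966162
After-tax real rate = 0.966162 − 1 → -338 basis points.

-338 basis points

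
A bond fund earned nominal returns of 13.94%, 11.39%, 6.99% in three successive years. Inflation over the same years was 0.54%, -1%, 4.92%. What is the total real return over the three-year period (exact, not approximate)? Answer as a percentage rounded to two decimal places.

30.03%

Nominal growth factor = 1.1394 × 1.1139 × 1.0699 = 1.357893
Price-level growth factor = 1.0054 × 0.9900 × 1.0492 = 1.044317
Real growth factor = 1.357893 / 1.044317 = 1.300269
Total real return = 1.300269 − 1 → 30.03%.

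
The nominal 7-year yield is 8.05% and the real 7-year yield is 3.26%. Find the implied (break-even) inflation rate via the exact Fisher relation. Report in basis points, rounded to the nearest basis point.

(1 + π) = (1 + i)/(1 + r) = 1.08050 / 1.03260 = 1.046388
Break-even inflation = 1.046388 − 1 → 464 basis points.

464 basis points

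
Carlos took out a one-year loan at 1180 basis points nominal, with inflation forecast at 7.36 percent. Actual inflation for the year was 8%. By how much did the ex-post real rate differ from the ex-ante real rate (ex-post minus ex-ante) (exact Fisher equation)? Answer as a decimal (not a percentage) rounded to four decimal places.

Ex-ante: (1 + 0.1180)/(1 + 0.0736) − 1 = 4.1356%
Ex-post: (1 + 0.1180)/(1 + 0.0800) − 1 = 3.5185%
Difference (ex-post − ex-ante) = -0.6171% → -0.0062.

-0.0062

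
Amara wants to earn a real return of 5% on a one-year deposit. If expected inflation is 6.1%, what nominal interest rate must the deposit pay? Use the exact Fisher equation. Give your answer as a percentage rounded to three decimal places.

11.405%

(1 + i) = (1 + r)(1 + π) = 1.05000 × 1.06100 = 1.11405
i = 1.11405 − 1, so the required nominal rate is 11.405%.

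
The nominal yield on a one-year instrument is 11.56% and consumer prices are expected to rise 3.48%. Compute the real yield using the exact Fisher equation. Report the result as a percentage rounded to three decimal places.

By the Fisher equation, 1 + r = (1 + i)/(1 + π).
1 + r = 1.11560 / 1.03480 = 1.078083
r = 1.078083 − 1 = 7.8083%, i.e. 7.808%.

7.808%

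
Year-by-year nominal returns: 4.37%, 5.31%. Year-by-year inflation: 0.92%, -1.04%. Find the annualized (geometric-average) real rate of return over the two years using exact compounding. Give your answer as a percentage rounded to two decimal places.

Compound the nominal returns: 1.0437 × 1.0531 = 1.09912047.
Compound inflation: 1.0092 × 0.9896 = 0.99870432.
Deflate: 1.09912047 / 0.99870432 = 1.10054643.
Annualized real rate = 1.10054643^(1/2) − 1 = 4.9069% → 4.91%.

4.91%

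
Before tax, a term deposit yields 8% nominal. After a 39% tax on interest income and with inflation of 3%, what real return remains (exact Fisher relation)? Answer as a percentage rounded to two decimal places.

After-tax nominal return = 8% × (1 − 0.39) = 4.8800%.
1 + r = 1.04880 / 1.03000 = 1.018252
After-tax real rate = 1.018252 − 1 → 1.83%.

1.83%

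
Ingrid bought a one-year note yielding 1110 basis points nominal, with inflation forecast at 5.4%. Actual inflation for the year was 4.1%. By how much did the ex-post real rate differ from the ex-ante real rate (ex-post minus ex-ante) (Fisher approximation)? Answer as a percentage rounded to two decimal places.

Ex-ante: 11.1% − 5.4% = 5.700%
Ex-post: 11.1% − 4.1% = 7.000%
Difference (ex-post − ex-ante) = 1.3000% → 1.30%.

1.30%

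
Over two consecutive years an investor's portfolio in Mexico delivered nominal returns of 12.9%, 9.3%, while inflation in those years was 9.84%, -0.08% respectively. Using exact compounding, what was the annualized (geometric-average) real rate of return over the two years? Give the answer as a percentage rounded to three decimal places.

Nominal growth factor = 1.1290 × 1.0930 = 1.23399700
Price-level growth factor = 1.0984 × 0.9992 = 1.09752128
Real growth factor = 1.23399700 / 1.09752128 = 1.12434904
Annualized real rate = 1.12434904^(1/2) − 1 = 6.0353% → 6.035%.

6.035%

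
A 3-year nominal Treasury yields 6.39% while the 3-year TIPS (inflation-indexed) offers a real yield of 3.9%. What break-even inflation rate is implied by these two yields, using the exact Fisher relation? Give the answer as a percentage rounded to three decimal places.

2.397%

(1 + π) = (1 + i)/(1 + r) = 1.06390 / 1.03900 = 1.0239654
Break-even inflation = 1.0239654 − 1 → 2.397%.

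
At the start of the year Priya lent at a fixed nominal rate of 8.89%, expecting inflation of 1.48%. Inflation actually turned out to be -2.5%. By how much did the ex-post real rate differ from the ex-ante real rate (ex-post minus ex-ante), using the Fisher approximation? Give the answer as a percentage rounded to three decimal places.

3.980%

Ex-ante: 8.89% − 1.48% = 7.410%
Ex-post: 8.89% − (-2.5%) = 11.390%
Difference (ex-post − ex-ante) = 3.9800% → 3.980%.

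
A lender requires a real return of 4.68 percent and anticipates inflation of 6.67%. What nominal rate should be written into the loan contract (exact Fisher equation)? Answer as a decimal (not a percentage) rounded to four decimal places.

0.1166

(1 + i) = (1 + r)(1 + π) = 1.04680 × 1.06670 = 1.11662156
i = 1.11662156 − 1, so the required nominal rate is 0.1166.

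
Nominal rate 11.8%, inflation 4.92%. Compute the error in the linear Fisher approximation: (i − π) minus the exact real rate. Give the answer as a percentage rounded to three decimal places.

0.323%

Approximate: r ≈ 11.800% − 4.920% = 6.8800%
Exact: (1 + 0.1180)/(1 + 0.0492) − 1 = 6.5574%
Error = 6.8800% − 6.5574% = 0.3226% → 0.323%.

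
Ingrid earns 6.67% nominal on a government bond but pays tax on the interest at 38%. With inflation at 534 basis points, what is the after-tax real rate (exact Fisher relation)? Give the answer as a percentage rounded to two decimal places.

-1.14%

After-tax nominal return = 6.67% × (1 − 0.38) = 4.1354%.
1 + r = 1.041354 / 1.05340 = 0.988565
After-tax real rate = 0.988565 − 1 → -1.14%.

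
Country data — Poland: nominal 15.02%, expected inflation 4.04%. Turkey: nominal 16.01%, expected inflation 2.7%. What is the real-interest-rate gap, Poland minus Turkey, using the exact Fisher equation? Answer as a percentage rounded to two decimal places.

-2.41%

Poland: (1 + 0.1502)/(1 + 0.0404) − 1 = 10.5536%
Turkey: (1 + 0.1601)/(1 + 0.0270) − 1 = 12.9601%
Differential = 10.5536% − 12.9601% = -2.4064% → -2.41%.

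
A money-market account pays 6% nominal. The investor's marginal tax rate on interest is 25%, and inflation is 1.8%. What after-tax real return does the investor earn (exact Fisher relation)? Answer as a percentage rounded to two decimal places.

2.65%

After-tax nominal return = 6% × (1 − 0.25) = 4.5000%.
1 + r = 1.04500 / 1.01800 = 1.026523
After-tax real rate = 1.026523 − 1 → 2.65%.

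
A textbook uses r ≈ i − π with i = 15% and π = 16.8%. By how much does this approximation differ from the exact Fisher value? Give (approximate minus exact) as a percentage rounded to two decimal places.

-0.26%

Approximate: r ≈ 15.000% − 16.800% = -1.8000%
Exact: (1 + 0.1500)/(1 + 0.1680) − 1 = -1.5411%
Error = -1.8000% − (-1.5411%) = -0.2589% → -0.26%.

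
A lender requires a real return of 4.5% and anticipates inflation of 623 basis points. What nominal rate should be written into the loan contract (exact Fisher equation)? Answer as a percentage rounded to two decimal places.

(1 + i) = (1 + r)(1 + π) = 1.04500 × 1.06230 = 1.1101035
i = 1.1101035 − 1, so the required nominal rate is 11.01%.

11.01%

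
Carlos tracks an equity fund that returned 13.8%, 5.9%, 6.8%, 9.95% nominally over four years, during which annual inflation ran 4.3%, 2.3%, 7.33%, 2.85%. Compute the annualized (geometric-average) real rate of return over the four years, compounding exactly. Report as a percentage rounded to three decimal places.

4.696%

Compound the nominal returns: 1.1380 × 1.0590 × 1.0680 × 1.0995 = 1.41515728.
Compound inflation: 1.0430 × 1.0230 × 1.0733 × 1.0285 = 1.17783747.
Deflate: 1.41515728 / 1.17783747 = 1.20148773.
Annualized real rate = 1.20148773^(1/4) − 1 = 4.6959% → 4.696%.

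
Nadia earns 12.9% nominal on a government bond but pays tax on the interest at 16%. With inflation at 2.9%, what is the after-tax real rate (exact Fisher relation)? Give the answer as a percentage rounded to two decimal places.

7.71%

After-tax nominal return = 12.9% × (1 − 0.16) = 10.8360%.
1 + r = 1.10836 / 1.02900 = 1.077123
After-tax real rate = 1.077123 − 1 → 7.71%.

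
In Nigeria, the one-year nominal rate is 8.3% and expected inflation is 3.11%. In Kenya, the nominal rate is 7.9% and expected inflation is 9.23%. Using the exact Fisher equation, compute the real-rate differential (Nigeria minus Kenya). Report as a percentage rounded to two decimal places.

6.25%

Nigeria: (1 + 0.0830)/(1 + 0.0311) − 1 = 5.0335%
Kenya: (1 + 0.0790)/(1 + 0.0923) − 1 = -1.2176%
Differential = 5.0335% − (-1.2176%) = 6.2511% → 6.25%.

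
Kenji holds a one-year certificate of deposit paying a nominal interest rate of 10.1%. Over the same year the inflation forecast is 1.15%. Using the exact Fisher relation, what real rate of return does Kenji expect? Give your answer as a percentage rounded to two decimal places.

8.85%

1 + r = 1.10100 / 1.01150 = 1.088482
r = 1.088482 − 1 = 8.8482%, i.e. 8.85%.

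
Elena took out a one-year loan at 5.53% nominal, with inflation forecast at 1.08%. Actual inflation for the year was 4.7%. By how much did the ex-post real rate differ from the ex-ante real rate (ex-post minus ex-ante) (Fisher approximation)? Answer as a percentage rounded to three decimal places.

Ex-ante: 5.53% − 1.08% = 4.450%
Ex-post: 5.53% − 4.7% = 0.830%
Difference (ex-post − ex-ante) = -3.6200% → -3.620%.

-3.620%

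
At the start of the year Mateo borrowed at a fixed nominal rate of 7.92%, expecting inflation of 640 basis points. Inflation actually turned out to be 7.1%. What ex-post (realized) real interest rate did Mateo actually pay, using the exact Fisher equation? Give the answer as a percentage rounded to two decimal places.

0.77%

Ex-post: (1 + 0.0792)/(1 + 0.0710) − 1 = 0.7656%
So the realized real rate is 0.77%.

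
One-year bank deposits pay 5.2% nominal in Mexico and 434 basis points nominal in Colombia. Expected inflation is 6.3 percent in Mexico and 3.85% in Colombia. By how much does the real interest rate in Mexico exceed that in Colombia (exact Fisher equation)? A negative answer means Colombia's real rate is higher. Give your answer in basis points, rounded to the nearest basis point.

-151 basis points

Mexico: (1 + 0.0520)/(1 + 0.0630) − 1 = -1.0348%
Colombia: (1 + 0.0434)/(1 + 0.0385) − 1 = 0.4718%
Differential = -1.0348% − 0.4718% = -1.5066% → -151 basis points.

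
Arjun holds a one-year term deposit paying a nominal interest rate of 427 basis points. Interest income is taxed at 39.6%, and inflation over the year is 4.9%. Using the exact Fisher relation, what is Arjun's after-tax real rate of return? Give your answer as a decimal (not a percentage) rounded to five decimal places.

-0.02213

After-tax nominal return = 4.27% × (1 − 0.396) = 2.57908%.
1 + r = 1.0257908 / 1.04900 = 0.9778749
After-tax real rate = 0.9778749 − 1 → -0.02213.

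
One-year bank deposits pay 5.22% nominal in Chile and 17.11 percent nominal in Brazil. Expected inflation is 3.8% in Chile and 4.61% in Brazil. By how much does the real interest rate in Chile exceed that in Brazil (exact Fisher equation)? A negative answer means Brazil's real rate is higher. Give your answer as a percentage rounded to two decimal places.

Chile: (1 + 0.0522)/(1 + 0.0380) − 1 = 1.3680%
Brazil: (1 + 0.1711)/(1 + 0.0461) − 1 = 11.9491%
Differential = 1.3680% − 11.9491% = -10.5811% → -10.58%.

-10.58%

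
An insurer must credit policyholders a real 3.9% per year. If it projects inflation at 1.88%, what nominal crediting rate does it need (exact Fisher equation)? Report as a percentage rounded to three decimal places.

5.853%

(1 + i) = (1 + r)(1 + π) = 1.03900 × 1.01880 = 1.0585332
i = 1.0585332 − 1, so the required nominal rate is 5.853%.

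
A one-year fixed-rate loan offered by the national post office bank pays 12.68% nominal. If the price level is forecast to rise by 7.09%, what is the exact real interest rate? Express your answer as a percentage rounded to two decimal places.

By the Fisher equation, 1 + r = (1 + i)/(1 + π).
1 + r = 1.12680 / 1.07090 = 1.052199
r = 1.052199 − 1 = 5.2199%, i.e. 5.22%.

5.22%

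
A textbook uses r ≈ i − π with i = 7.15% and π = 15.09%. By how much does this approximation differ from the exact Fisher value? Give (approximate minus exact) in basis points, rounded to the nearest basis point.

-104 basis points

Approximate: r ≈ 7.150% − 15.090% = -7.9400%
Exact: (1 + 0.0715)/(1 + 0.1509) − 1 = -6.8989%
Error = -7.9400% − (-6.8989%) = -1.0411% → -104 basis points.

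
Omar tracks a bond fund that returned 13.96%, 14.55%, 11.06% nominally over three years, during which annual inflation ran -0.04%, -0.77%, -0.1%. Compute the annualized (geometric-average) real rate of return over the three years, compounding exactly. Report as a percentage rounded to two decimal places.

Compound the nominal returns: 1.1396 × 1.1455 × 1.1106 = 1.44979035.
Compound inflation: 0.9996 × 0.9923 × 0.9990 = 0.99091118.
Deflate: 1.44979035 / 0.99091118 = 1.46308809.
Annualized real rate = 1.46308809^(1/3) − 1 = 13.5246% → 13.52%.

13.52%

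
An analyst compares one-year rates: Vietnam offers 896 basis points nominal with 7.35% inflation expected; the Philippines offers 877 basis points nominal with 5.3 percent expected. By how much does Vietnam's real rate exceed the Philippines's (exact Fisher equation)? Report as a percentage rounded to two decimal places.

Vietnam: (1 + 0.0896)/(1 + 0.0735) − 1 = 1.4998%
The Philippines: (1 + 0.0877)/(1 + 0.0530) − 1 = 3.2953%
Differential = 1.4998% − 3.2953% = -1.7956% → -1.80%.

-1.80%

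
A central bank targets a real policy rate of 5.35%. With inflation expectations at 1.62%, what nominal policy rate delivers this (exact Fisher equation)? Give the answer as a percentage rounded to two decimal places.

(1 + i) = (1 + r)(1 + π) = 1.05350 × 1.01620 = 1.0705667
i = 1.0705667 − 1, so the required nominal rate is 7.06%.

7.06%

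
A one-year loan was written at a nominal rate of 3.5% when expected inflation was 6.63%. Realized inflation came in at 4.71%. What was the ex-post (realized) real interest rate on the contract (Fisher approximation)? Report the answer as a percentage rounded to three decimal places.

-1.210%

Ex-post: 3.5% − 4.71% = -1.210%
So the realized real rate is -1.210%.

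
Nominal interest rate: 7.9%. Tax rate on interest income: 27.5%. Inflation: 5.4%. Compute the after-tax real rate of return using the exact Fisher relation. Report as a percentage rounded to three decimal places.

0.311%

After-tax nominal return = 7.9% × (1 − 0.275) = 5.7275%.
1 + r = 1.057275 / 1.05400 = 1.003107
After-tax real rate = 1.003107 − 1 → 0.311%.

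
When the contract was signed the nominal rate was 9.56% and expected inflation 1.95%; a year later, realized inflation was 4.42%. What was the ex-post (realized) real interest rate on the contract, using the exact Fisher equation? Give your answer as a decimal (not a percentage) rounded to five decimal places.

Ex-post: (1 + 0.0956)/(1 + 0.0442) − 1 = 4.9224%
So the realized real rate is 0.04922.

0.04922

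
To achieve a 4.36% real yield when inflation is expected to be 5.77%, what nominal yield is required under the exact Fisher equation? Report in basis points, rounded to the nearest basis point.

1038 basis points

(1 + i) = (1 + r)(1 + π) = 1.04360 × 1.05770 = 1.10381572
i = 1.10381572 − 1, so the required nominal rate is 1038 basis points.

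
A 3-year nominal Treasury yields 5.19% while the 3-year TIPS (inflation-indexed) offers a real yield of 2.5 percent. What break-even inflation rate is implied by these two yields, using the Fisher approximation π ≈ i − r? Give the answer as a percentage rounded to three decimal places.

2.690%

π ≈ i − r = 5.19% − 2.5% → 2.690%.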